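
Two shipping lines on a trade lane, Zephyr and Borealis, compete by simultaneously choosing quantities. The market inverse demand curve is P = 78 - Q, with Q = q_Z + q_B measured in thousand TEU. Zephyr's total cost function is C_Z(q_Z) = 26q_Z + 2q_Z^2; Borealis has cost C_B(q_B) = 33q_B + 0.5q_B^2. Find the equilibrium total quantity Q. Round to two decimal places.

Zephyr's profit: π_Z = (78 - Q)q_Z - (26q_Z + 2q_Z²). Setting ∂π_Z/∂q_Z = 0: 52 - 6q_Z - (q_B) = 0.
Borealis's first-order condition: 45 - 3q_B - (q_Z) = 0.
So q_Z = (52 - q_B)/6 and q_B = (45 - q_Z)/3.
Substituting one into the other gives q_Z = 111/17 and q_B = 218/17.
Total output Q = 111/17 + 218/17 = 329/17.

19.35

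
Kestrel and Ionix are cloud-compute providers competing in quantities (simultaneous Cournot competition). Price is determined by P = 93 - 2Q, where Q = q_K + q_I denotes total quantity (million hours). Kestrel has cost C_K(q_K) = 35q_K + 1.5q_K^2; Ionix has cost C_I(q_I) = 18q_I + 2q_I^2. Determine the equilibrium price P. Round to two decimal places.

Kestrel's profit: π_K = (93 - 2Q)q_K - (35q_K + (3/2)q_K²). Setting ∂π_K/∂q_K = 0: 58 - 7q_K - 2(q_I) = 0.
Ionix's profit: π_I = (93 - 2Q)q_I - (18q_I + 2q_I²). Setting ∂π_I/∂q_I = 0: 75 - 8q_I - 2(q_K) = 0.
Rearranging gives the reaction functions q_K = (58 - 2q_I)/7 and q_I = (75 - 2q_K)/8.
Substituting one into the other gives q_K = 157/26 and q_I = 409/52.
Total output Q = 723/52, so price P = 93 - 2·(723/52) = 1695/26.

65.19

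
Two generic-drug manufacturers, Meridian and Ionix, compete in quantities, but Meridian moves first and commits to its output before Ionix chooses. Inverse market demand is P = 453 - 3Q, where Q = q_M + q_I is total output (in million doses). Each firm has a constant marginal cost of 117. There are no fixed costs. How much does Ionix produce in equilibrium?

28

Solve by backward induction. Given q_M, the follower Ionix maximises π_I = (453 - 3q_M - 3q_I)q_I - 117q_I.
Setting the follower's marginal profit to zero, 336 - 3q_M - 6q_I = 0, i.e. q_I = (336 - 3q_M)/6.
The leader anticipates this reaction. Substituting into P = 453 - 3Q gives P = 285 - (3/2)q_M, so π_M = (285 - (3/2)q_M)q_M - 117q_M.
Leader FOC: 168 - 3q_M = 0, so q_M = 56.
Then q_I = (336 - 3·56)/6 = 28.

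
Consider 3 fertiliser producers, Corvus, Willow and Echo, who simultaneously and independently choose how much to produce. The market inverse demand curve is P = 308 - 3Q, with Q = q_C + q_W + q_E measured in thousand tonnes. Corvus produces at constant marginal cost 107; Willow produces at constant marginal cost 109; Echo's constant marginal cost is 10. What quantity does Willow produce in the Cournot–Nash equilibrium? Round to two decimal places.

Corvus's profit: π_C = (308 - 3Q)q_C - (107q_C). Setting ∂π_C/∂q_C = 0: 201 - 6q_C - 3(q_W + q_E) = 0.
Willow's first-order condition: 199 - 6q_W - 3(q_C + q_E) = 0.
Echo's profit: π_E = (308 - 3Q)q_E - (10q_E). Setting ∂π_E/∂q_E = 0: 298 - 6q_E - 3(q_C + q_W) = 0.
Adding the 3 conditions: 698 − 6Q − 6Q = 0, i.e. Q = 349/6.
Back-substituting: q_C = (201 − 349/2)/3 = 53/6, q_W = (199 − 349/2)/3 = 49/6, q_E = (298 − 349/2)/3 = 247/6.

8.17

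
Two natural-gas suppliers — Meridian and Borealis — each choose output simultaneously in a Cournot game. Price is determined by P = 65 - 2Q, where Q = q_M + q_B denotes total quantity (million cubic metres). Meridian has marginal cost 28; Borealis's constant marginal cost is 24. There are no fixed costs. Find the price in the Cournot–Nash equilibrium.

Meridian's profit: π_M = (65 - 2Q)q_M - (28q_M). Setting ∂π_M/∂q_M = 0: 37 - 4q_M - 2(q_B) = 0.
Borealis's profit: π_B = (65 - 2Q)q_B - (24q_B). Setting ∂π_B/∂q_B = 0: 41 - 4q_B - 2(q_M) = 0.
Rearranging gives the reaction functions q_M = (37 - 2q_B)/4 and q_B = (41 - 2q_M)/4.
Solving the pair: q_M = 11/2, q_B = 15/2.
Total output Q = 13, so price P = 65 - 2·13 = 39.

39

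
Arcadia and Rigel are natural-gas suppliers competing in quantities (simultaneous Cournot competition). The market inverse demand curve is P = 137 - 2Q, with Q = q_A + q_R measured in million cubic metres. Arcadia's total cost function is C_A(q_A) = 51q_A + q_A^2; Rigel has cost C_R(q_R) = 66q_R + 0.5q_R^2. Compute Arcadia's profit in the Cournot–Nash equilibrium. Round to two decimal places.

368.09

Arcadia's profit: π_A = (137 - 2Q)q_A - (51q_A + q_A²). Setting ∂π_A/∂q_A = 0: 86 - 6q_A - 2(q_R) = 0.
Rigel's first-order condition: 71 - 5q_R - 2(q_A) = 0.
Rearranging gives the reaction functions q_A = (86 - 2q_R)/6 and q_R = (71 - 2q_A)/5.
Solving the pair: q_A = 144/13, q_R = 127/13.
Price P = 137 - 2·(271/13) = 1239/13.
Arcadia's profit: (1239/13)·(144/13) - 51·(144/13) - (144/13)² = 368.0947.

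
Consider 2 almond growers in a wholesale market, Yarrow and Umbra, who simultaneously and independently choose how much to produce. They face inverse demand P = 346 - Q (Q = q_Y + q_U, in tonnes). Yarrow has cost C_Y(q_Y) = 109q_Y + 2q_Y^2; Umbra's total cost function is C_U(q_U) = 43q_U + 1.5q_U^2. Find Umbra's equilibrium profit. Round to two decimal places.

Yarrow's profit: π_Y = (346 - Q)q_Y - (109q_Y + 2q_Y²). Setting ∂π_Y/∂q_Y = 0: 237 - 6q_Y - (q_U) = 0.
Umbra's first-order condition: 303 - 5q_U - (q_Y) = 0.
So q_Y = (237 - q_U)/6 and q_U = (303 - q_Y)/5.
Substituting one into the other gives q_Y = 882/29 and q_U = 1581/29.
Price P = 346 - 84.9310 = 261.0690.
Umbra's profit: 261.0690·(1581/29) - 43·(1581/29) - (3/2)(1581/29)² = 7430.3240.

7430.32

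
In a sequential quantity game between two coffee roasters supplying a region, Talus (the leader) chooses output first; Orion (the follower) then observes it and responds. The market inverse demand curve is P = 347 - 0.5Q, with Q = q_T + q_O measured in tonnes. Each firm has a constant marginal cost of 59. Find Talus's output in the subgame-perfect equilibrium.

288

The follower Orion best-responds to any q_T: π_O = (347 - 0.5Q)q_O - 59q_O.
Follower FOC: 288 - (1/2)q_T - q_O = 0, so q_O(q_T) = (288 - (1/2)q_T).
The leader anticipates this reaction. Substituting into P = 347 - 0.5Q gives P = 203 - (1/4)q_T, so π_T = (203 - (1/4)q_T)q_T - 59q_T.
Maximising: ∂π_T/∂q_T = 144 - (1/2)q_T = 0, giving q_T = 288.
Then q_O = (288 - (1/2)·288) = 144.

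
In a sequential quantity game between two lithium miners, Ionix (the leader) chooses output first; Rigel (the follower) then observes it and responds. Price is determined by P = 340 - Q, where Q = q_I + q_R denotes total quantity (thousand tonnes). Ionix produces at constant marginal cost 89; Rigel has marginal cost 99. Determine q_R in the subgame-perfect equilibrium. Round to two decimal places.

55.25

Solve by backward induction. Given q_I, the follower Rigel maximises π_R = (340 - q_I - q_R)q_R - 99q_R.
Setting the follower's marginal profit to zero, 241 - q_I - 2q_R = 0, i.e. q_R = (241 - q_I)/2.
The leader anticipates this reaction. Substituting into P = 340 - Q gives P = 439/2 - (1/2)q_I, so π_I = (439/2 - (1/2)q_I)q_I - 89q_I.
The leader's first-order condition 261/2 - q_I = 0 yields q_I = 261/2.
Then q_R = (241 - 261/2)/2 = 221/4.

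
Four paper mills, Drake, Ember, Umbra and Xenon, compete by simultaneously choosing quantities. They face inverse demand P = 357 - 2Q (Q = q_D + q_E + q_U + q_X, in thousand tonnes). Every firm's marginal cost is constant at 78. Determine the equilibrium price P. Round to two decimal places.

A representative firm's profit is π_i = q_i(357 - 2Q) - 78q_i.
First-order condition (treating rivals' output as given): 279 - 4q_i - 2·Σ_{j≠i} q_j = 0.
By symmetry each firm produces the same amount; substituting Σ_{j≠i} q_j = 3q_i yields q_i = 279/10.
Total output Q = 558/5, so price P = 357 - 2·(558/5) = 669/5.

133.80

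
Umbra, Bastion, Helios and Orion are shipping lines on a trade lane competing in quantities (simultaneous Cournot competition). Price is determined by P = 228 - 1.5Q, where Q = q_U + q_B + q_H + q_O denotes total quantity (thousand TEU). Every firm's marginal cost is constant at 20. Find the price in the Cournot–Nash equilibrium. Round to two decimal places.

Each firm earns π_i = (228 - 1.5Q)q_i - 20q_i.
First-order condition (treating rivals' output as given): 208 - 3q_i - (3/2)·Σ_{j≠i} q_j = 0.
By symmetry each firm produces the same amount; substituting Σ_{j≠i} q_j = 3q_i yields q_i = 208/(15/2) = 416/15.
Total output Q = 1664/15, so price P = 228 - (3/2)·(1664/15) = 308/5.

61.60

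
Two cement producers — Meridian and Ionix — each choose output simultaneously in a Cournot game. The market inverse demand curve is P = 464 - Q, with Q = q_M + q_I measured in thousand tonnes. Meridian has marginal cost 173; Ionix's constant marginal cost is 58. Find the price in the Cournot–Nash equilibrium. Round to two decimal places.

231.67

Meridian's profit: π_M = (464 - Q)q_M - (173q_M). Setting ∂π_M/∂q_M = 0: 291 - 2q_M - (q_I) = 0.
Ionix's first-order condition: 406 - 2q_I - (q_M) = 0.
Rearranging gives the reaction functions q_M = (291 - q_I)/2 and q_I = (406 - q_M)/2.
Solving the pair: q_M = 176/3, q_I = 521/3.
Total output Q = 697/3, so price P = 464 - 697/3 = 695/3.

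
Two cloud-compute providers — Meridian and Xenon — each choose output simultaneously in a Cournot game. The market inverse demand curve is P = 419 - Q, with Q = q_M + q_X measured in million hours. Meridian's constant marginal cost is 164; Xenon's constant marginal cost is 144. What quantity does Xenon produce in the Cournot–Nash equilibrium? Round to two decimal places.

98.33

Meridian's profit: π_M = (419 - Q)q_M - (164q_M). Setting ∂π_M/∂q_M = 0: 255 - 2q_M - (q_X) = 0.
Xenon's first-order condition: 275 - 2q_X - (q_M) = 0.
Best responses: q_M = (255 - q_X)/2, q_X = (275 - q_M)/2.
Solving the pair: q_M = 235/3, q_X = 295/3.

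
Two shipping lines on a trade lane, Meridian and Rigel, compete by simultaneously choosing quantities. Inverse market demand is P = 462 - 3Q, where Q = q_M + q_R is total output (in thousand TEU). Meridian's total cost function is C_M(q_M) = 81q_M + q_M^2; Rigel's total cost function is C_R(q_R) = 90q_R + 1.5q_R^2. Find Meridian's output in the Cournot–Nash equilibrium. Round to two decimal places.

36.71

Meridian's profit: π_M = (462 - 3Q)q_M - (81q_M + q_M²). Setting ∂π_M/∂q_M = 0: 381 - 8q_M - 3(q_R) = 0.
Rigel's first-order condition: 372 - 9q_R - 3(q_M) = 0.
Rearranging gives the reaction functions q_M = (381 - 3q_R)/8 and q_R = (372 - 3q_M)/9.
Substituting one into the other gives q_M = 257/7 and q_R = 611/21.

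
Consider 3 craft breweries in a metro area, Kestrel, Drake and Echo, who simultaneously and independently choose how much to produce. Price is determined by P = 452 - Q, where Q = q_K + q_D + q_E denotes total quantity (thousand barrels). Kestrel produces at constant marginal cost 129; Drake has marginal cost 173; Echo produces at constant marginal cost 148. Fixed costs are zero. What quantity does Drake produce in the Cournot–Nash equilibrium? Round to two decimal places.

Kestrel's profit: π_K = (452 - Q)q_K - (129q_K). Setting ∂π_K/∂q_K = 0: 323 - 2q_K - (q_D + q_E) = 0.
Drake's first-order condition: 279 - 2q_D - (q_K + q_E) = 0.
Echo's profit: π_E = (452 - Q)q_E - (148q_E). Setting ∂π_E/∂q_E = 0: 304 - 2q_E - (q_K + q_D) = 0.
Adding the 3 first-order conditions: 906 − 4Q = 0, so Q = 453/2.
Back-substituting: q_K = (323 − 453/2) = 193/2, q_D = (279 − 453/2) = 105/2, q_E = (304 − 453/2) = 155/2.

52.50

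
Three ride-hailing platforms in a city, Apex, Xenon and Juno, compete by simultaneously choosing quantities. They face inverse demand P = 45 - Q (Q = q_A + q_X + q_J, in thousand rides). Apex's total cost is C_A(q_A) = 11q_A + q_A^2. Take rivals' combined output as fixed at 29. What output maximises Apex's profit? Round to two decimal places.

With rivals' combined output fixed at 29, Apex's profit is π_A = (45 - 29 - q_A)q_A - (11q_A + q_A²) = (16 - q_A)q_A - (11q_A + q_A²).
∂π_A/∂q_A = 5 - 4q_A = 0, so q_A = 5/4.

1.25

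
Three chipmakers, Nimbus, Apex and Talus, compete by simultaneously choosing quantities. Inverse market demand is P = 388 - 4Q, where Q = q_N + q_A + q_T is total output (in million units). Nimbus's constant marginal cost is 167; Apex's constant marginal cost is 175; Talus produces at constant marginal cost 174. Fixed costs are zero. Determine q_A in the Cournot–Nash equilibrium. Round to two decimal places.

Nimbus's profit: π_N = (388 - 4Q)q_N - (167q_N). Setting ∂π_N/∂q_N = 0: 221 - 8q_N - 4(q_A + q_T) = 0.
Apex's profit: π_A = (388 - 4Q)q_A - (175q_A). Setting ∂π_A/∂q_A = 0: 213 - 8q_A - 4(q_N + q_T) = 0.
Talus's profit: π_T = (388 - 4Q)q_T - (174q_T). Setting ∂π_T/∂q_T = 0: 214 - 8q_T - 4(q_N + q_A) = 0.
Summing all 3 equations gives 648 − 16Q = 0, hence Q = 81/2.
Back-substituting: q_N = (221 − 162)/4 = 59/4, q_A = (213 − 162)/4 = 51/4, q_T = (214 − 162)/4 = 13.

12.75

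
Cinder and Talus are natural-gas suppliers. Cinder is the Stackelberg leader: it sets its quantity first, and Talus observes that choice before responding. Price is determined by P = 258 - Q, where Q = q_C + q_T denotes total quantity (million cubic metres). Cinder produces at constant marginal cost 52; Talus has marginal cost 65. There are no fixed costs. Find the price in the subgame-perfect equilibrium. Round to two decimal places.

Solve by backward induction. Given q_C, the follower Talus maximises π_T = (258 - q_C - q_T)q_T - 65q_T.
∂π_T/∂q_T = 193 - q_C - 2q_T = 0 gives the reaction function q_T = (193 - q_C)/2.
The leader anticipates this reaction. Substituting into P = 258 - Q gives P = 323/2 - (1/2)q_C, so π_C = (323/2 - (1/2)q_C)q_C - 52q_C.
Leader FOC: 219/2 - q_C = 0, so q_C = 219/2.
Then q_T = (193 - 219/2)/2 = 167/4.
Total output Q = 605/4, so price P = 258 - 605/4 = 427/4.

106.75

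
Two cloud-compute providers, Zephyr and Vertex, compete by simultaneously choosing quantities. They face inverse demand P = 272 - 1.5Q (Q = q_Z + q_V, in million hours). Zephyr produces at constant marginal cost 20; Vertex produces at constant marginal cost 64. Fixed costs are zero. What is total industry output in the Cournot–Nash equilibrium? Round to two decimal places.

102.22

Zephyr's profit: π_Z = (272 - 1.5Q)q_Z - (20q_Z). Setting ∂π_Z/∂q_Z = 0: 252 - 3q_Z - (3/2)(q_V) = 0.
Vertex's profit: π_V = (272 - 1.5Q)q_V - (64q_V). Setting ∂π_V/∂q_V = 0: 208 - 3q_V - (3/2)(q_Z) = 0.
Rearranging gives the reaction functions q_Z = (252 - (3/2)q_V)/3 and q_V = (208 - (3/2)q_Z)/3.
Substituting one into the other gives q_Z = 592/9 and q_V = 328/9.
Total output Q = 592/9 + 328/9 = 920/9.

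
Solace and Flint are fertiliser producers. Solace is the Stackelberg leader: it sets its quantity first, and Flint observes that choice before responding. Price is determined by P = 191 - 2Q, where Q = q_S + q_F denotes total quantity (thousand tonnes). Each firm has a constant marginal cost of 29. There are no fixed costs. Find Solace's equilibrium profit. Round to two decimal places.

1640.25

Solve by backward induction. Given q_S, the follower Flint maximises π_F = (191 - 2q_S - 2q_F)q_F - 29q_F.
Setting the follower's marginal profit to zero, 162 - 2q_S - 4q_F = 0, i.e. q_F = (162 - 2q_S)/4.
The leader anticipates this reaction. Substituting into P = 191 - 2Q gives P = 110 - q_S, so π_S = (110 - q_S)q_S - 29q_S.
Leader FOC: 81 - 2q_S = 0, so q_S = 81/2.
Then q_F = (162 - 2·(81/2))/4 = 81/4.
Price P = 191 - 2·(243/4) = 139/2.
Solace's profit: (139/2 - 29)·(81/2) = 1640.2500.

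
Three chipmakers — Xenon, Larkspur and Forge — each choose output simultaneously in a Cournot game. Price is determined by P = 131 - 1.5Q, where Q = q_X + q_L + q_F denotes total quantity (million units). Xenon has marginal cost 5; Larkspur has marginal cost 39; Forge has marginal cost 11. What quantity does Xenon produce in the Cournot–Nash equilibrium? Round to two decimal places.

27.67

Xenon's profit: π_X = (131 - 1.5Q)q_X - (5q_X). Setting ∂π_X/∂q_X = 0: 126 - 3q_X - (3/2)(q_L + q_F) = 0.
Larkspur's first-order condition: 92 - 3q_L - (3/2)(q_X + q_F) = 0.
Forge's profit: π_F = (131 - 1.5Q)q_F - (11q_F). Setting ∂π_F/∂q_F = 0: 120 - 3q_F - (3/2)(q_X + q_L) = 0.
Adding the 3 conditions: 338 − 3Q − 3Q = 0, i.e. Q = 169/3.
Back-substituting: q_X = (126 − 169/2)/(3/2) = 83/3, q_L = (92 − 169/2)/(3/2) = 5, q_F = (120 − 169/2)/(3/2) = 71/3.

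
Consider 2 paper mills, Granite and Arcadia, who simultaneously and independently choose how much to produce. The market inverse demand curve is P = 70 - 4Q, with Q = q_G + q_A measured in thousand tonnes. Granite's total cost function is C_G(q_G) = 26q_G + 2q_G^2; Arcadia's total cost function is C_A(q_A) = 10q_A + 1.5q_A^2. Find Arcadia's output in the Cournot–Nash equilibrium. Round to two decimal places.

Granite's profit: π_G = (70 - 4Q)q_G - (26q_G + 2q_G²). Setting ∂π_G/∂q_G = 0: 44 - 12q_G - 4(q_A) = 0.
Arcadia's profit: π_A = (70 - 4Q)q_A - (10q_A + (3/2)q_A²). Setting ∂π_A/∂q_A = 0: 60 - 11q_A - 4(q_G) = 0.
So q_G = (44 - 4q_A)/12 and q_A = (60 - 4q_G)/11.
Substituting one into the other gives q_G = 61/29 and q_A = 136/29.

4.69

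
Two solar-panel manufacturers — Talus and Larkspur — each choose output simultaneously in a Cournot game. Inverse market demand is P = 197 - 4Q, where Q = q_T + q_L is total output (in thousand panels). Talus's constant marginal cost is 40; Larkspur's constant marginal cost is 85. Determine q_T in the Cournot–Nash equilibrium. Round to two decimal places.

16.83

Talus's profit: π_T = (197 - 4Q)q_T - (40q_T). Setting ∂π_T/∂q_T = 0: 157 - 8q_T - 4(q_L) = 0.
Larkspur's first-order condition: 112 - 8q_L - 4(q_T) = 0.
So q_T = (157 - 4q_L)/8 and q_L = (112 - 4q_T)/8.
Substituting one into the other gives q_T = 101/6 and q_L = 67/12.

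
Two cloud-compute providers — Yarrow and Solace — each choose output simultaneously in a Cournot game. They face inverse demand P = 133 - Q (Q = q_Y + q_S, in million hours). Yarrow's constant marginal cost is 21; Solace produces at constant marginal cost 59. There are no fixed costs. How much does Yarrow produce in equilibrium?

50

Yarrow's profit: π_Y = (133 - Q)q_Y - (21q_Y). Setting ∂π_Y/∂q_Y = 0: 112 - 2q_Y - (q_S) = 0.
Solace's first-order condition: 74 - 2q_S - (q_Y) = 0.
Best responses: q_Y = (112 - q_S)/2, q_S = (74 - q_Y)/2.
Solving the pair: q_Y = 50, q_S = 12.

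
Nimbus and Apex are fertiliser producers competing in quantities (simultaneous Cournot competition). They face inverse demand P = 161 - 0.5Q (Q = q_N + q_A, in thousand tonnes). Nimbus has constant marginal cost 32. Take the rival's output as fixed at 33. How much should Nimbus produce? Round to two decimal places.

112.50

With the rival's output fixed at 33, Nimbus's profit is π_N = (161 - (1/2)·33 - (1/2)q_N)q_N - (32q_N) = (289/2 - (1/2)q_N)q_N - (32q_N).
∂π_N/∂q_N = 225/2 - q_N = 0, so q_N = 225/2.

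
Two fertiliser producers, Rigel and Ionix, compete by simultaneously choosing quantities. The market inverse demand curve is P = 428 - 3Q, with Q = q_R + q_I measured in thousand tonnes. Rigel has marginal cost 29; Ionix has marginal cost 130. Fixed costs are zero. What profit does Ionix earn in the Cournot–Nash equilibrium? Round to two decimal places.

Rigel's profit: π_R = (428 - 3Q)q_R - (29q_R). Setting ∂π_R/∂q_R = 0: 399 - 6q_R - 3(q_I) = 0.
Ionix's first-order condition: 298 - 6q_I - 3(q_R) = 0.
So q_R = (399 - 3q_I)/6 and q_I = (298 - 3q_R)/6.
Solving the pair: q_R = 500/9, q_I = 197/9.
Price P = 428 - 3·(697/9) = 587/3.
Ionix's profit: (587/3 - 130)·(197/9) = 1437.3704.

1437.37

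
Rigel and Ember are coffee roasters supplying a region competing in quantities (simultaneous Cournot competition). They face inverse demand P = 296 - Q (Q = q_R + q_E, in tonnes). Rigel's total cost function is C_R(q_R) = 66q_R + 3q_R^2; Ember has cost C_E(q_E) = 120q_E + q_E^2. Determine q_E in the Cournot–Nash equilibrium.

Rigel's profit: π_R = (296 - Q)q_R - (66q_R + 3q_R²). Setting ∂π_R/∂q_R = 0: 230 - 8q_R - (q_E) = 0.
Ember's profit: π_E = (296 - Q)q_E - (120q_E + q_E²). Setting ∂π_E/∂q_E = 0: 176 - 4q_E - (q_R) = 0.
Best responses: q_R = (230 - q_E)/8, q_E = (176 - q_R)/4.
Substituting one into the other gives q_R = 24 and q_E = 38.

38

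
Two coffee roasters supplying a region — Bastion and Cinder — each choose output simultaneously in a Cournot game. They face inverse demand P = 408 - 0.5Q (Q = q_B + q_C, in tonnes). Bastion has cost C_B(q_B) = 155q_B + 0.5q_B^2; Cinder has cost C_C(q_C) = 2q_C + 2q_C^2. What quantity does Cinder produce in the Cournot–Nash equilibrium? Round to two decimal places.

Bastion's profit: π_B = (408 - 0.5Q)q_B - (155q_B + (1/2)q_B²). Setting ∂π_B/∂q_B = 0: 253 - 2q_B - (1/2)(q_C) = 0.
Cinder's profit: π_C = (408 - 0.5Q)q_C - (2q_C + 2q_C²). Setting ∂π_C/∂q_C = 0: 406 - 5q_C - (1/2)(q_B) = 0.
Rearranging gives the reaction functions q_B = (253 - (1/2)q_C)/2 and q_C = (406 - (1/2)q_B)/5.
Solving the pair: q_B = 1416/13, q_C = 914/13.

70.31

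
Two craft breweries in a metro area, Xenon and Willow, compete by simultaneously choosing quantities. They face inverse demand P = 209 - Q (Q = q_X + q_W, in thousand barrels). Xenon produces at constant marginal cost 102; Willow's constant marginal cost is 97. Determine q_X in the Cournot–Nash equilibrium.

34

Xenon's profit: π_X = (209 - Q)q_X - (102q_X). Setting ∂π_X/∂q_X = 0: 107 - 2q_X - (q_W) = 0.
Willow's profit: π_W = (209 - Q)q_W - (97q_W). Setting ∂π_W/∂q_W = 0: 112 - 2q_W - (q_X) = 0.
Best responses: q_X = (107 - q_W)/2, q_W = (112 - q_X)/2.
Solving the pair: q_X = 34, q_W = 39.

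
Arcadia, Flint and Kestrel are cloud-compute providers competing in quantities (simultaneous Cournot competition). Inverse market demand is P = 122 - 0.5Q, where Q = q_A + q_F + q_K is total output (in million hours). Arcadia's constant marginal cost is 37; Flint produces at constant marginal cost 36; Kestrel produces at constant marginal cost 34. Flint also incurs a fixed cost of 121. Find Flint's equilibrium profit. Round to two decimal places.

Arcadia's profit: π_A = (122 - 0.5Q)q_A - (37q_A). Setting ∂π_A/∂q_A = 0: 85 - q_A - (1/2)(q_F + q_K) = 0.
Flint's first-order condition: 86 - q_F - (1/2)(q_A + q_K) = 0.
Kestrel's profit: π_K = (122 - 0.5Q)q_K - (34q_K). Setting ∂π_K/∂q_K = 0: 88 - q_K - (1/2)(q_A + q_F) = 0.
Adding the 3 first-order conditions: 259 − 2Q = 0, so Q = 259/2.
Back-substituting: q_A = (85 − 259/4)/(1/2) = 81/2, q_F = (86 − 259/4)/(1/2) = 85/2, q_K = (88 − 259/4)/(1/2) = 93/2.
Price P = 122 - (1/2)·(259/2) = 229/4.
Flint's profit: (229/4 - 36)·(85/2) - 121 = 782.1250.

782.13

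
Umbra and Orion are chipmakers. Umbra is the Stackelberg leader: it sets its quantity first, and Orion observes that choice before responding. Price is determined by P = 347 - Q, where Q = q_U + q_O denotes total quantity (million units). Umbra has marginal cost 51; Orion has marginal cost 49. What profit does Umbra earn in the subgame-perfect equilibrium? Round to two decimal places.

10804.50

The follower Orion best-responds to any q_U: π_O = (347 - Q)q_O - 49q_O.
∂π_O/∂q_O = 298 - q_U - 2q_O = 0 gives the reaction function q_O = (298 - q_U)/2.
Umbra substitutes q_O(q_U) into its own profit: π_U = q_U(347 - q_U - (298 - q_U)/2) - 51q_U = (198 - (1/2)q_U)q_U - 51q_U.
The leader's first-order condition 147 - q_U = 0 yields q_U = 147.
Then q_O = (298 - 147)/2 = 151/2.
Price P = 347 - 445/2 = 249/2.
Umbra's profit: (249/2 - 51)·147 = 10804.5000.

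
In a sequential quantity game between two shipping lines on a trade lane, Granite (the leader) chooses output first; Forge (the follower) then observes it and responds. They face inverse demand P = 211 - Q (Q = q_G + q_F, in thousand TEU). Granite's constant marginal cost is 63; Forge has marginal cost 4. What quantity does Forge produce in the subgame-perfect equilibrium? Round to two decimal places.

81.25

Solve by backward induction. Given q_G, the follower Forge maximises π_F = (211 - q_G - q_F)q_F - 4q_F.
Setting the follower's marginal profit to zero, 207 - q_G - 2q_F = 0, i.e. q_F = (207 - q_G)/2.
The leader anticipates this reaction. Substituting into P = 211 - Q gives P = 215/2 - (1/2)q_G, so π_G = (215/2 - (1/2)q_G)q_G - 63q_G.
The leader's first-order condition 89/2 - q_G = 0 yields q_G = 89/2.
Then q_F = (207 - 89/2)/2 = 325/4.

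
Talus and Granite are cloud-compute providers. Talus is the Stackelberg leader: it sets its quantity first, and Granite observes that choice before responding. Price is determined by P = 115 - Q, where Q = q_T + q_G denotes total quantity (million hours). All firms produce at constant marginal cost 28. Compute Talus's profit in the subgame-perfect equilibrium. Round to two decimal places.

Solve by backward induction. Given q_T, the follower Granite maximises π_G = (115 - q_T - q_G)q_G - 28q_G.
Follower FOC: 87 - q_T - 2q_G = 0, so q_G(q_T) = (87 - q_T)/2.
Talus substitutes q_G(q_T) into its own profit: π_T = q_T(115 - q_T - (87 - q_T)/2) - 28q_T = (143/2 - (1/2)q_T)q_T - 28q_T.
Maximising: ∂π_T/∂q_T = 87/2 - q_T = 0, giving q_T = 87/2.
Then q_G = (87 - 87/2)/2 = 87/4.
Price P = 115 - 261/4 = 199/4.
Talus's profit: (199/4 - 28)·(87/2) = 946.1250.

946.13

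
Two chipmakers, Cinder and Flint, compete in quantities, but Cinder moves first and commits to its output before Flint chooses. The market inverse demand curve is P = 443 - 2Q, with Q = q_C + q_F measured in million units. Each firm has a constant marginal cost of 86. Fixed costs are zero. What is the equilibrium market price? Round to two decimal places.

Solve by backward induction. Given q_C, the follower Flint maximises π_F = (443 - 2q_C - 2q_F)q_F - 86q_F.
Follower FOC: 357 - 2q_C - 4q_F = 0, so q_F(q_C) = (357 - 2q_C)/4.
The leader anticipates this reaction. Substituting into P = 443 - 2Q gives P = 529/2 - q_C, so π_C = (529/2 - q_C)q_C - 86q_C.
The leader's first-order condition 357/2 - 2q_C = 0 yields q_C = 357/4.
Then q_F = (357 - 2·(357/4))/4 = 357/8.
Total output Q = 1071/8, so price P = 443 - 2·(1071/8) = 701/4.

175.25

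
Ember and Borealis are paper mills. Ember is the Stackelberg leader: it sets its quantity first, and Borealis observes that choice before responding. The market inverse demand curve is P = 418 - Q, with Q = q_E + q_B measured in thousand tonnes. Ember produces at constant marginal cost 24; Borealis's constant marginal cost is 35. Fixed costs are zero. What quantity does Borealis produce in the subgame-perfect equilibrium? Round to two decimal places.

90.25

The follower Borealis best-responds to any q_E: π_B = (418 - Q)q_B - 35q_B.
Follower FOC: 383 - q_E - 2q_B = 0, so q_B(q_E) = (383 - q_E)/2.
Ember substitutes q_B(q_E) into its own profit: π_E = q_E(418 - q_E - (383 - q_E)/2) - 24q_E = (453/2 - (1/2)q_E)q_E - 24q_E.
Maximising: ∂π_E/∂q_E = 405/2 - q_E = 0, giving q_E = 405/2.
Then q_B = (383 - 405/2)/2 = 361/4.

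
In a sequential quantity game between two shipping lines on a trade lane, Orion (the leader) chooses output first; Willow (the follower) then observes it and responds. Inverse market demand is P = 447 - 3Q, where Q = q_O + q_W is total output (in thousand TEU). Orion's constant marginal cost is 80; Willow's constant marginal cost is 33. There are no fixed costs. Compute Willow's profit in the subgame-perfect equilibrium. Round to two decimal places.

5376.33

Solve by backward induction. Given q_O, the follower Willow maximises π_W = (447 - 3q_O - 3q_W)q_W - 33q_W.
Follower FOC: 414 - 3q_O - 6q_W = 0, so q_W(q_O) = (414 - 3q_O)/6.
Orion substitutes q_W(q_O) into its own profit: π_O = q_O(447 - 3q_O - (414 - 3q_O)/2) - 80q_O = (240 - (3/2)q_O)q_O - 80q_O.
Leader FOC: 160 - 3q_O = 0, so q_O = 160/3.
Then q_W = (414 - 3·(160/3))/6 = 127/3.
Price P = 447 - 3·(287/3) = 160.
Willow's profit: (160 - 33)·(127/3) = 5376.3333.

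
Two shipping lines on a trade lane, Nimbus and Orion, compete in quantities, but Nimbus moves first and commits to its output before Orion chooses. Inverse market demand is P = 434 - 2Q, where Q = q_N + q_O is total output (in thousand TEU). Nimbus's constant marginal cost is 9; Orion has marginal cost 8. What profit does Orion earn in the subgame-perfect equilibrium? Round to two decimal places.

The follower Orion best-responds to any q_N: π_O = (434 - 2Q)q_O - 8q_O.
∂π_O/∂q_O = 426 - 2q_N - 4q_O = 0 gives the reaction function q_O = (426 - 2q_N)/4.
The leader anticipates this reaction. Substituting into P = 434 - 2Q gives P = 221 - q_N, so π_N = (221 - q_N)q_N - 9q_N.
Leader FOC: 212 - 2q_N = 0, so q_N = 106.
Then q_O = (426 - 2·106)/4 = 107/2.
Price P = 434 - 2·(319/2) = 115.
Orion's profit: (115 - 8)·(107/2) = 5724.5000.

5724.50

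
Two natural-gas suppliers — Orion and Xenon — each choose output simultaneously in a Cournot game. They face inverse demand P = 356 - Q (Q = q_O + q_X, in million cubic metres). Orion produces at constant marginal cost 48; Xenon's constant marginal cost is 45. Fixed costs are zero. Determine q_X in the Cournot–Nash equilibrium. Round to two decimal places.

Orion's profit: π_O = (356 - Q)q_O - (48q_O). Setting ∂π_O/∂q_O = 0: 308 - 2q_O - (q_X) = 0.
Xenon's first-order condition: 311 - 2q_X - (q_O) = 0.
So q_O = (308 - q_X)/2 and q_X = (311 - q_O)/2.
Solving the pair: q_O = 305/3, q_X = 314/3.

104.67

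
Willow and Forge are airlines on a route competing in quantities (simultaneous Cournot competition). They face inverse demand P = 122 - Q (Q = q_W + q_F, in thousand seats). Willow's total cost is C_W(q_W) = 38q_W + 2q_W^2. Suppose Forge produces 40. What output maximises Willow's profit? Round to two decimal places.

7.33

With the rival's output fixed at 40, Willow's profit is π_W = (122 - 40 - q_W)q_W - (38q_W + 2q_W²) = (82 - q_W)q_W - (38q_W + 2q_W²).
∂π_W/∂q_W = 44 - 6q_W = 0, so q_W = 22/3.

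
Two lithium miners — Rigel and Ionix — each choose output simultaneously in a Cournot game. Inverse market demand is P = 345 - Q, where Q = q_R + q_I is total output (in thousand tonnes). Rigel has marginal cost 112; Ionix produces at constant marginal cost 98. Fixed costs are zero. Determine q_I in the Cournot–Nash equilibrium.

87

Rigel's profit: π_R = (345 - Q)q_R - (112q_R). Setting ∂π_R/∂q_R = 0: 233 - 2q_R - (q_I) = 0.
Ionix's first-order condition: 247 - 2q_I - (q_R) = 0.
Rearranging gives the reaction functions q_R = (233 - q_I)/2 and q_I = (247 - q_R)/2.
Substituting one into the other gives q_R = 73 and q_I = 87.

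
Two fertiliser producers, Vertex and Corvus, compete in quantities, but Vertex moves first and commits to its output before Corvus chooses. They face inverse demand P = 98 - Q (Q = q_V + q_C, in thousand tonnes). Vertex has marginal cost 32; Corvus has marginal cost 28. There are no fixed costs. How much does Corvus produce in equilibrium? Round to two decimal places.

19.50

Solve by backward induction. Given q_V, the follower Corvus maximises π_C = (98 - q_V - q_C)q_C - 28q_C.
∂π_C/∂q_C = 70 - q_V - 2q_C = 0 gives the reaction function q_C = (70 - q_V)/2.
Vertex substitutes q_C(q_V) into its own profit: π_V = q_V(98 - q_V - (70 - q_V)/2) - 32q_V = (63 - (1/2)q_V)q_V - 32q_V.
Maximising: ∂π_V/∂q_V = 31 - q_V = 0, giving q_V = 31.
Then q_C = (70 - 31)/2 = 39/2.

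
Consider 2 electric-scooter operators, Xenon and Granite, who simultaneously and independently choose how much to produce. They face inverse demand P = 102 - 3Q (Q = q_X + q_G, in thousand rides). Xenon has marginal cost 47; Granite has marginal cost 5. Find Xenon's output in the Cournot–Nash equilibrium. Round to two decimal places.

1.44

Xenon's profit: π_X = (102 - 3Q)q_X - (47q_X). Setting ∂π_X/∂q_X = 0: 55 - 6q_X - 3(q_G) = 0.
Granite's first-order condition: 97 - 6q_G - 3(q_X) = 0.
Best responses: q_X = (55 - 3q_G)/6, q_G = (97 - 3q_X)/6.
Solving the pair: q_X = 13/9, q_G = 139/9.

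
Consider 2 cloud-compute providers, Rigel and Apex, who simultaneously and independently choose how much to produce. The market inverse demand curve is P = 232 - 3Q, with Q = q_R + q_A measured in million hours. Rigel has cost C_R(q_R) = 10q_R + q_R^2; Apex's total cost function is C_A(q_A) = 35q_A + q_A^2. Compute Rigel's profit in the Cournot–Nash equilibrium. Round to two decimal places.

Rigel's profit: π_R = (232 - 3Q)q_R - (10q_R + q_R²). Setting ∂π_R/∂q_R = 0: 222 - 8q_R - 3(q_A) = 0.
Apex's first-order condition: 197 - 8q_A - 3(q_R) = 0.
Rearranging gives the reaction functions q_R = (222 - 3q_A)/8 and q_A = (197 - 3q_R)/8.
Substituting one into the other gives q_R = 237/11 and q_A = 182/11.
Price P = 232 - 3·(419/11) = 1295/11.
Rigel's profit: (1295/11)·(237/11) - 10·(237/11) - (237/11)² = 1856.8264.

1856.83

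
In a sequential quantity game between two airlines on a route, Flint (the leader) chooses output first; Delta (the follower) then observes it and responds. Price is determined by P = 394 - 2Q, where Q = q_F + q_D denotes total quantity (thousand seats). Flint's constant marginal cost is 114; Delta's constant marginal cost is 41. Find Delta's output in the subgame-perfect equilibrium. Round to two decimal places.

The follower Delta best-responds to any q_F: π_D = (394 - 2Q)q_D - 41q_D.
Setting the follower's marginal profit to zero, 353 - 2q_F - 4q_D = 0, i.e. q_D = (353 - 2q_F)/4.
The leader anticipates this reaction. Substituting into P = 394 - 2Q gives P = 435/2 - q_F, so π_F = (435/2 - q_F)q_F - 114q_F.
Maximising: ∂π_F/∂q_F = 207/2 - 2q_F = 0, giving q_F = 207/4.
Then q_D = (353 - 2·(207/4))/4 = 499/8.

62.38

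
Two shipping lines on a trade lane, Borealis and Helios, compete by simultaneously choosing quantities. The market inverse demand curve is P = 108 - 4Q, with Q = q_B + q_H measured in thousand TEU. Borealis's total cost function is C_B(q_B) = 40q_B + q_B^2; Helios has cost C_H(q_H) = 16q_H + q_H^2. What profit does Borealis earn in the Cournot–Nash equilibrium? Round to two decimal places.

Borealis's profit: π_B = (108 - 4Q)q_B - (40q_B + q_B²). Setting ∂π_B/∂q_B = 0: 68 - 10q_B - 4(q_H) = 0.
Helios's first-order condition: 92 - 10q_H - 4(q_B) = 0.
So q_B = (68 - 4q_H)/10 and q_H = (92 - 4q_B)/10.
Solving the pair: q_B = 26/7, q_H = 54/7.
Price P = 108 - 4·(80/7) = 436/7.
Borealis's profit: (436/7)·(26/7) - 40·(26/7) - (26/7)² = 68.9796.

68.98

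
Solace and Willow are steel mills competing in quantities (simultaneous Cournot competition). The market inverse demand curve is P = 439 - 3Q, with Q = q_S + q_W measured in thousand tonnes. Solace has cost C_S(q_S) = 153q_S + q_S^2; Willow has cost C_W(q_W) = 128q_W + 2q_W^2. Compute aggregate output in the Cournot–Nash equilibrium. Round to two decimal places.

50.10

Solace's profit: π_S = (439 - 3Q)q_S - (153q_S + q_S²). Setting ∂π_S/∂q_S = 0: 286 - 8q_S - 3(q_W) = 0.
Willow's first-order condition: 311 - 10q_W - 3(q_S) = 0.
So q_S = (286 - 3q_W)/8 and q_W = (311 - 3q_S)/10.
Solving the pair: q_S = 1927/71, q_W = 1630/71.
Total output Q = 1927/71 + 1630/71 = 50.0986.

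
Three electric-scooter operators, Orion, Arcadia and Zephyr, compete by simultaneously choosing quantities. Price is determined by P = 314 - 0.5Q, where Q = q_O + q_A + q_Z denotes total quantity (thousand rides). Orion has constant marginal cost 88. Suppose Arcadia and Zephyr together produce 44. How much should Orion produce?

With rivals' combined output fixed at 44, Orion's profit is π_O = (314 - (1/2)·44 - (1/2)q_O)q_O - (88q_O) = (292 - (1/2)q_O)q_O - (88q_O).
∂π_O/∂q_O = 204 - q_O = 0, so q_O = 204.

204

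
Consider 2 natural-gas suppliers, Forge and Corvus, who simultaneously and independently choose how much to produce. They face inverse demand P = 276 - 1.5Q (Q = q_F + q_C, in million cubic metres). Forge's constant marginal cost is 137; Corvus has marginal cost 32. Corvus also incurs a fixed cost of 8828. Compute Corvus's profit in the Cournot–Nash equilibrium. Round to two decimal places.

194.30

Forge's profit: π_F = (276 - 1.5Q)q_F - (137q_F). Setting ∂π_F/∂q_F = 0: 139 - 3q_F - (3/2)(q_C) = 0.
Corvus's first-order condition: 244 - 3q_C - (3/2)(q_F) = 0.
So q_F = (139 - (3/2)q_C)/3 and q_C = (244 - (3/2)q_F)/3.
Substituting one into the other gives q_F = 68/9 and q_C = 698/9.
Price P = 276 - (3/2)·(766/9) = 445/3.
Corvus's profit: (445/3 - 32)·(698/9) - 8828 = 194.2963.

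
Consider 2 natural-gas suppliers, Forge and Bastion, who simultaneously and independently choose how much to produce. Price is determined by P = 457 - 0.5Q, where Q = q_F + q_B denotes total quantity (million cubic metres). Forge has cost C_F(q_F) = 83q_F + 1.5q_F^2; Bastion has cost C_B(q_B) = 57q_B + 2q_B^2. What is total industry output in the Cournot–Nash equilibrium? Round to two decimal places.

156.10

Forge's profit: π_F = (457 - 0.5Q)q_F - (83q_F + (3/2)q_F²). Setting ∂π_F/∂q_F = 0: 374 - 4q_F - (1/2)(q_B) = 0.
Bastion's first-order condition: 400 - 5q_B - (1/2)(q_F) = 0.
Rearranging gives the reaction functions q_F = (374 - (1/2)q_B)/4 and q_B = (400 - (1/2)q_F)/5.
Substituting one into the other gives q_F = 84.5570 and q_B = 71.5443.
Total output Q = 84.5570 + 71.5443 = 156.1013.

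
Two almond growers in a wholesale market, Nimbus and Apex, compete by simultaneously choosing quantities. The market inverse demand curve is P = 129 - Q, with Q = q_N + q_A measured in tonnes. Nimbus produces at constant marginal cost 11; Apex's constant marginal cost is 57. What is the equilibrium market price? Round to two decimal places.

65.67

Nimbus's profit: π_N = (129 - Q)q_N - (11q_N). Setting ∂π_N/∂q_N = 0: 118 - 2q_N - (q_A) = 0.
Apex's first-order condition: 72 - 2q_A - (q_N) = 0.
Rearranging gives the reaction functions q_N = (118 - q_A)/2 and q_A = (72 - q_N)/2.
Substituting one into the other gives q_N = 164/3 and q_A = 26/3.
Total output Q = 190/3, so price P = 129 - 190/3 = 197/3.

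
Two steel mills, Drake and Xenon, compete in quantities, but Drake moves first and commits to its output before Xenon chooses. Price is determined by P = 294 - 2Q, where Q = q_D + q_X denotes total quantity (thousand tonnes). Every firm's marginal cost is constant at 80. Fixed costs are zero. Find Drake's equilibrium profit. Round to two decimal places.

2862.25

Solve by backward induction. Given q_D, the follower Xenon maximises π_X = (294 - 2q_D - 2q_X)q_X - 80q_X.
Setting the follower's marginal profit to zero, 214 - 2q_D - 4q_X = 0, i.e. q_X = (214 - 2q_D)/4.
The leader anticipates this reaction. Substituting into P = 294 - 2Q gives P = 187 - q_D, so π_D = (187 - q_D)q_D - 80q_D.
Maximising: ∂π_D/∂q_D = 107 - 2q_D = 0, giving q_D = 107/2.
Then q_X = (214 - 2·(107/2))/4 = 107/4.
Price P = 294 - 2·(321/4) = 267/2.
Drake's profit: (267/2 - 80)·(107/2) = 2862.2500.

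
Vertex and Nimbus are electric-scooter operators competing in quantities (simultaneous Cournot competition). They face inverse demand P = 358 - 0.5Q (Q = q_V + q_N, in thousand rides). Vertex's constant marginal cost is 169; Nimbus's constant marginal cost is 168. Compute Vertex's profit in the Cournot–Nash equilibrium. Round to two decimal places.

Vertex's profit: π_V = (358 - 0.5Q)q_V - (169q_V). Setting ∂π_V/∂q_V = 0: 189 - q_V - (1/2)(q_N) = 0.
Nimbus's first-order condition: 190 - q_N - (1/2)(q_V) = 0.
So q_V = (189 - (1/2)q_N) and q_N = (190 - (1/2)q_V).
Solving the pair: q_V = 376/3, q_N = 382/3.
Price P = 358 - (1/2)·(758/3) = 695/3.
Vertex's profit: (695/3 - 169)·(376/3) = 7854.2222.

7854.22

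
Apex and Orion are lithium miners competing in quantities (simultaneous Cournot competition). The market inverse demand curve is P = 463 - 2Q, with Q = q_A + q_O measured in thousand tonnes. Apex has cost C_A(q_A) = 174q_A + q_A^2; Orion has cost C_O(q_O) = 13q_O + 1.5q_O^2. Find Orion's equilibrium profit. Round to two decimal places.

Apex's profit: π_A = (463 - 2Q)q_A - (174q_A + q_A²). Setting ∂π_A/∂q_A = 0: 289 - 6q_A - 2(q_O) = 0.
Orion's profit: π_O = (463 - 2Q)q_O - (13q_O + (3/2)q_O²). Setting ∂π_O/∂q_O = 0: 450 - 7q_O - 2(q_A) = 0.
Rearranging gives the reaction functions q_A = (289 - 2q_O)/6 and q_O = (450 - 2q_A)/7.
Substituting one into the other gives q_A = 1123/38 and q_O = 1061/19.
Price P = 463 - 2·85.3947 = 292.2105.
Orion's profit: 292.2105·(1061/19) - 13·(1061/19) - (3/2)(1061/19)² = 10914.1925.

10914.19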